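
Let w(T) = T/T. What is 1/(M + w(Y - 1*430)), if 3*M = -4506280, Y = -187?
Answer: -3/4506277 ≈ -6.6574e-7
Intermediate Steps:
M = -4506280/3 (M = (1/3)*(-4506280) = -4506280/3 ≈ -1.5021e+6)
w(T) = 1
1/(M + w(Y - 1*430)) = 1/(-4506280/3 + 1) = 1/(-4506277/3) = -3/4506277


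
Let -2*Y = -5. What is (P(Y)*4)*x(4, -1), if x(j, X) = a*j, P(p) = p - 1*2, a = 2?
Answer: 16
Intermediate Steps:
Y = 5/2 (Y = -½*(-5) = 5/2 ≈ 2.5000)
P(p) = -2 + p (P(p) = p - 2 = -2 + p)
x(j, X) = 2*j
(P(Y)*4)*x(4, -1) = ((-2 + 5/2)*4)*(2*4) = ((½)*4)*8 = 2*8 = 16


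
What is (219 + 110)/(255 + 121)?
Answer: 7/8 ≈ 0.87500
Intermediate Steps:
(219 + 110)/(255 + 121) = 329/376 = 329*(1/376) = 7/8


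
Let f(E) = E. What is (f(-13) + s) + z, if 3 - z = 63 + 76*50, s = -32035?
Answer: -35908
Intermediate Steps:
z = -3860 (z = 3 - (63 + 76*50) = 3 - (63 + 3800) = 3 - 1*3863 = 3 - 3863 = -3860)
(f(-13) + s) + z = (-13 - 32035) - 3860 = -32048 - 3860 = -35908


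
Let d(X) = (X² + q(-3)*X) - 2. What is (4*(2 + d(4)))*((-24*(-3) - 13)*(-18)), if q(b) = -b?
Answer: -118944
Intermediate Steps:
d(X) = -2 + X² + 3*X (d(X) = (X² + (-1*(-3))*X) - 2 = (X² + 3*X) - 2 = -2 + X² + 3*X)
(4*(2 + d(4)))*((-24*(-3) - 13)*(-18)) = (4*(2 + (-2 + 4² + 3*4)))*((-24*(-3) - 13)*(-18)) = (4*(2 + (-2 + 16 + 12)))*((72 - 13)*(-18)) = (4*(2 + 26))*(59*(-18)) = (4*28)*(-1062) = 112*(-1062) = -118944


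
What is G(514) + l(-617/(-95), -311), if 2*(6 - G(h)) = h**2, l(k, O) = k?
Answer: -12548123/95 ≈ -1.3209e+5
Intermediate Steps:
G(h) = 6 - h**2/2
G(514) + l(-617/(-95), -311) = (6 - 1/2*514**2) - 617/(-95) = (6 - 1/2*264196) - 617*(-1/95) = (6 - 132098) + 617/95 = -132092 + 617/95 = -12548123/95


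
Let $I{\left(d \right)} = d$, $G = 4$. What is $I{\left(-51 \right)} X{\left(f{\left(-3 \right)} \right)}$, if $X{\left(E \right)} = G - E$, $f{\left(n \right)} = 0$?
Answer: $-204$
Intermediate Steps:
$X{\left(E \right)} = 4 - E$
$I{\left(-51 \right)} X{\left(f{\left(-3 \right)} \right)} = - 51 \left(4 - 0\right) = - 51 \left(4 + 0\right) = \left(-51\right) 4 = -204$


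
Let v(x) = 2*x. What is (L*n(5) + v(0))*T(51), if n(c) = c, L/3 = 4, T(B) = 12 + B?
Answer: 3780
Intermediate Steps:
L = 12 (L = 3*4 = 12)
(L*n(5) + v(0))*T(51) = (12*5 + 2*0)*(12 + 51) = (60 + 0)*63 = 60*63 = 3780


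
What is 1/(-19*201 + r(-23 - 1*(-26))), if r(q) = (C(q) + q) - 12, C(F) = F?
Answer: -1/3825 ≈ -0.00026144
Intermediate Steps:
r(q) = -12 + 2*q (r(q) = (q + q) - 12 = 2*q - 12 = -12 + 2*q)
1/(-19*201 + r(-23 - 1*(-26))) = 1/(-19*201 + (-12 + 2*(-23 - 1*(-26)))) = 1/(-3819 + (-12 + 2*(-23 + 26))) = 1/(-3819 + (-12 + 2*3)) = 1/(-3819 + (-12 + 6)) = 1/(-3819 - 6) = 1/(-3825) = -1/3825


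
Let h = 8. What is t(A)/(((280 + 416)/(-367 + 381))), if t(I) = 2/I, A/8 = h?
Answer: 7/11136 ≈ 0.00062859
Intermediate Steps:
A = 64 (A = 8*8 = 64)
t(A)/(((280 + 416)/(-367 + 381))) = (2/64)/(((280 + 416)/(-367 + 381))) = (2*(1/64))/((696/14)) = 1/(32*((696*(1/14)))) = 1/(32*(348/7)) = (1/32)*(7/348) = 7/11136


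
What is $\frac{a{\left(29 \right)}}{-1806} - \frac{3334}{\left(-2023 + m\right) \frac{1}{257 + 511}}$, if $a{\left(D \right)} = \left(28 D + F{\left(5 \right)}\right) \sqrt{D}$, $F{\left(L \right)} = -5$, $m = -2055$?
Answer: $\frac{1280256}{2039} - \frac{269 \sqrt{29}}{602} \approx 625.48$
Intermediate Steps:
$a{\left(D \right)} = \sqrt{D} \left(-5 + 28 D\right)$ ($a{\left(D \right)} = \left(28 D - 5\right) \sqrt{D} = \left(-5 + 28 D\right) \sqrt{D} = \sqrt{D} \left(-5 + 28 D\right)$)
$\frac{a{\left(29 \right)}}{-1806} - \frac{3334}{\left(-2023 + m\right) \frac{1}{257 + 511}} = \frac{\sqrt{29} \left(-5 + 28 \cdot 29\right)}{-1806} - \frac{3334}{\left(-2023 - 2055\right) \frac{1}{257 + 511}} = \sqrt{29} \left(-5 + 812\right) \left(- \frac{1}{1806}\right) - \frac{3334}{\left(-4078\right) \frac{1}{768}} = \sqrt{29} \cdot 807 \left(- \frac{1}{1806}\right) - \frac{3334}{\left(-4078\right) \frac{1}{768}} = 807 \sqrt{29} \left(- \frac{1}{1806}\right) - \frac{3334}{- \frac{2039}{384}} = - \frac{269 \sqrt{29}}{602} - - \frac{1280256}{2039} = - \frac{269 \sqrt{29}}{602} + \frac{1280256}{2039} = \frac{1280256}{2039} - \frac{269 \sqrt{29}}{602}$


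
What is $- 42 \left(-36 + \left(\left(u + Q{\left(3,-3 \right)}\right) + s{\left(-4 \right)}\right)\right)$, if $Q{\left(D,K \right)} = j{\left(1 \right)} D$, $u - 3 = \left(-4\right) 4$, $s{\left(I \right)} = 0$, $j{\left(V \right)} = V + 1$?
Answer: $1806$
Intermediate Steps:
$j{\left(V \right)} = 1 + V$
$u = -13$ ($u = 3 - 16 = -13$)
$Q{\left(D,K \right)} = 2 D$ ($Q{\left(D,K \right)} = \left(1 + 1\right) D = 2 D$)
$- 42 \left(-36 + \left(\left(u + Q{\left(3,-3 \right)}\right) + s{\left(-4 \right)}\right)\right) = - 42 \left(-36 + \left(\left(-13 + 2 \cdot 3\right) + 0\right)\right) = - 42 \left(-36 + \left(\left(-13 + 6\right) + 0\right)\right) = - 42 \left(-36 + \left(-7 + 0\right)\right) = - 42 \left(-36 - 7\right) = \left(-42\right) \left(-43\right) = 1806$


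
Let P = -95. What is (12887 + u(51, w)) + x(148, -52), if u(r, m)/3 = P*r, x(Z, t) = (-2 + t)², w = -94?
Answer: 1268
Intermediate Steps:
u(r, m) = -285*r (u(r, m) = 3*(-95*r) = -285*r)
(12887 + u(51, w)) + x(148, -52) = (12887 - 285*51) + (-2 - 52)² = (12887 - 14535) + (-54)² = -1648 + 2916 = 1268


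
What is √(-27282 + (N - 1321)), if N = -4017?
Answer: 2*I*√8155 ≈ 180.61*I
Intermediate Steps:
√(-27282 + (N - 1321)) = √(-27282 + (-4017 - 1321)) = √(-27282 - 5338) = √(-32620) = 2*I*√8155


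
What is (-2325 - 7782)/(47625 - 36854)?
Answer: -10107/10771 ≈ -0.93835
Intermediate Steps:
(-2325 - 7782)/(47625 - 36854) = -10107/10771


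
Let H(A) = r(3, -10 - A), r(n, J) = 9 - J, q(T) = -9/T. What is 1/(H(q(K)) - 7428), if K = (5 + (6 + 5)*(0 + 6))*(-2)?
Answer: -142/1052069 ≈ -0.00013497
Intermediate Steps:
K = -142 (K = (5 + 11*6)*(-2) = (5 + 66)*(-2) = 71*(-2) = -142)
H(A) = 19 + A (H(A) = 9 - (-10 - A) = 9 + (10 + A) = 19 + A)
1/(H(q(K)) - 7428) = 1/((19 - 9/(-142)) - 7428) = 1/((19 - 9*(-1/142)) - 7428) = 1/((19 + 9/142) - 7428) = 1/(2707/142 - 7428) = 1/(-1052069/142) = -142/1052069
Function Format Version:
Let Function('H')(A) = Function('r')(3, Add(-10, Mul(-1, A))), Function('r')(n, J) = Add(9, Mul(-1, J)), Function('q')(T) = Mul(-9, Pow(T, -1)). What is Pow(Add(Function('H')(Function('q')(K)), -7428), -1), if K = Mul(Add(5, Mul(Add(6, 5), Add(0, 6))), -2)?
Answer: Rational(-142, 1052069) ≈ -0.00013497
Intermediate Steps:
K = -142 (K = Mul(Add(5, Mul(11, 6)), -2) = Mul(Add(5, 66), -2) = Mul(71, -2) = -142)
Function('H')(A) = Add(19, A) (Function('H')(A) = Add(9, Mul(-1, Add(-10, Mul(-1, A)))) = Add(9, Add(10, A)) = Add(19, A))
Pow(Add(Function('H')(Function('q')(K)), -7428), -1) = Pow(Add(Add(19, Mul(-9, Pow(-142, -1))), -7428), -1) = Pow(Add(Add(19, Mul(-9, Rational(-1, 142))), -7428), -1) = Pow(Add(Add(19, Rational(9, 142)), -7428), -1) = Pow(Add(Rational(2707, 142), -7428), -1) = Pow(Rational(-1052069, 142), -1) = Rational(-142, 1052069)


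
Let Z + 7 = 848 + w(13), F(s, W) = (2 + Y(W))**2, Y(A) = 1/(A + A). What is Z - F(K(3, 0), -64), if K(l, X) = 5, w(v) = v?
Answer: 13926911/16384 ≈ 850.03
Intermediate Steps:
Y(A) = 1/(2*A)
F(s, W) = (2 + 1/(2*W))**2
Z = 854 (Z = -7 + (848 + 13) = -7 + 861 = 854)
Z - F(K(3, 0), -64) = 854 - (1 + 4*(-64))**2/(4*(-64)**2) = 854 - (1 - 256)**2/(4*4096) = 854 - (-255)**2/(4*4096) = 854 - 65025/(4*4096) = 854 - 1*65025/16384 = 854 - 65025/16384 = 13926911/16384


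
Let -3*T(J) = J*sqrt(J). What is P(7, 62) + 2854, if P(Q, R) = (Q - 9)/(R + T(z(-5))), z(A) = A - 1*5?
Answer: 25397467/8899 + 15*I*sqrt(10)/8899 ≈ 2854.0 + 0.0053303*I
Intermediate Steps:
z(A) = -5 + A (z(A) = A - 5 = -5 + A)
T(J) = -J**(3/2)/3 (T(J) = -J*sqrt(J)/3 = -J**(3/2)/3)
P(Q, R) = (-9 + Q)/(R + 10*I*sqrt(10)/3) (P(Q, R) = (Q - 9)/(R - (-5 - 5)**(3/2)/3) = (-9 + Q)/(R - (-10)*I*sqrt(10)/3) = (-9 + Q)/(R + 10*I*sqrt(10)/3))
P(7, 62) + 2854 = 3*(-9 + 7)/(3*62 + 10*I*sqrt(10)) + 2854 = 3*(-2)/(186 + 10*I*sqrt(10)) + 2854 = -6/(186 + 10*I*sqrt(10)) + 2854 = 2854 - 6/(186 + 10*I*sqrt(10))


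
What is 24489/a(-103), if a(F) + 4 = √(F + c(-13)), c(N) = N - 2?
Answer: -48978/67 - 24489*I*√118/134 ≈ -731.01 - 1985.2*I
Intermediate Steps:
c(N) = -2 + N
a(F) = -4 + √(-15 + F) (a(F) = -4 + √(F + (-2 - 13)) = -4 + √(F - 15) = -4 + √(-15 + F))
24489/a(-103) = 24489/(-4 + √(-15 - 103)) = 24489/(-4 + √(-118)) = 24489/(-4 + I*√118)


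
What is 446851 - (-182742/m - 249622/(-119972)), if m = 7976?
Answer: 53451270964753/119612084 ≈ 4.4687e+5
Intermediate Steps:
446851 - (-182742/m - 249622/(-119972)) = 446851 - (-182742/7976 - 249622/(-119972)) = 446851 - (-182742*1/7976 - 249622*(-1/119972)) = 446851 - (-91371/3988 + 124811/59986) = 446851 - 1*(-2491617269/119612084) = 446851 + 2491617269/119612084 = 53451270964753/119612084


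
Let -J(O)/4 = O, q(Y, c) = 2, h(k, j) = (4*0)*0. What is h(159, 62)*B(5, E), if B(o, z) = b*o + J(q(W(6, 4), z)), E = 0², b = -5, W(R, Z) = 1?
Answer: 0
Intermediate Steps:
h(k, j) = 0 (h(k, j) = 0*0 = 0)
J(O) = -4*O
E = 0
B(o, z) = -8 - 5*o (B(o, z) = -5*o - 4*2 = -5*o - 8 = -8 - 5*o)
h(159, 62)*B(5, E) = 0*(-8 - 5*5) = 0*(-8 - 25) = 0*(-33) = 0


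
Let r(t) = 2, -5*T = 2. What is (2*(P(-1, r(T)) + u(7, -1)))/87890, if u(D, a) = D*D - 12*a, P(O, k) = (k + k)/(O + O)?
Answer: 59/43945 ≈ 0.0013426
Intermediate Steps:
T = -⅖ (T = -⅕*2 = -⅖ ≈ -0.40000)
P(O, k) = k/O (P(O, k) = (2*k)/((2*O)) = (2*k)*(1/(2*O)) = k/O)
u(D, a) = D² - 12*a
(2*(P(-1, r(T)) + u(7, -1)))/87890 = (2*(2/(-1) + (7² - 12*(-1))))/87890 = (2*(2*(-1) + (49 + 12)))*(1/87890) = (2*(-2 + 61))*(1/87890) = (2*59)*(1/87890) = 118*(1/87890) = 59/43945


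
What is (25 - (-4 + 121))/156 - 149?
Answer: -5834/39 ≈ -149.59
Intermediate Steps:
(25 - (-4 + 121))/156 - 149 = (25 - 1*117)*(1/156) - 149 = (25 - 117)*(1/156) - 149 = -92*1/156 - 149 = -23/39 - 149 = -5834/39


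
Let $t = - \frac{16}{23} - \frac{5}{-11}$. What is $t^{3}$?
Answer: $- \frac{226981}{16194277} \approx -0.014016$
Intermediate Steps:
$t = - \frac{61}{253}$ ($t = \left(-16\right) \frac{1}{23} - - \frac{5}{11} = - \frac{16}{23} + \frac{5}{11} = - \frac{61}{253} \approx -0.24111$)
$t^{3} = \left(- \frac{61}{253}\right)^{3} = - \frac{226981}{16194277}$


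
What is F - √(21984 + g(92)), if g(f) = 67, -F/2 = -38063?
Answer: 76126 - √22051 ≈ 75978.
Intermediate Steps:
F = 76126 (F = -2*(-38063) = 76126)
F - √(21984 + g(92)) = 76126 - √(21984 + 67) = 76126 - √22051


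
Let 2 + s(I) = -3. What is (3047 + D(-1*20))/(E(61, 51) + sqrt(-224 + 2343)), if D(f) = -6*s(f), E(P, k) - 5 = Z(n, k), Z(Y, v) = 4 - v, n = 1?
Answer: 129234/355 + 3077*sqrt(2119)/355 ≈ 763.03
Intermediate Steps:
s(I) = -5 (s(I) = -2 - 3 = -5)
E(P, k) = 9 - k (E(P, k) = 5 + (4 - k) = 9 - k)
D(f) = 30 (D(f) = -6*(-5) = 30)
(3047 + D(-1*20))/(E(61, 51) + sqrt(-224 + 2343)) = (3047 + 30)/((9 - 1*51) + sqrt(-224 + 2343)) = 3077/((9 - 51) + sqrt(2119)) = 3077/(-42 + sqrt(2119))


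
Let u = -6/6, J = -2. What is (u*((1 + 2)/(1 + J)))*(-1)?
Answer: -3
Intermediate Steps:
u = -1 (u = -6*⅙ = -1)
(u*((1 + 2)/(1 + J)))*(-1) = -(1 + 2)/(1 - 2)*(-1) = -3/(-1)*(-1) = -3*(-1)*(-1) = -1*(-3)*(-1) = 3*(-1) = -3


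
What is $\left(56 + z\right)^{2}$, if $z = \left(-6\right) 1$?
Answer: $2500$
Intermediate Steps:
$z = -6$
$\left(56 + z\right)^{2} = \left(56 - 6\right)^{2} = 50^{2} = 2500$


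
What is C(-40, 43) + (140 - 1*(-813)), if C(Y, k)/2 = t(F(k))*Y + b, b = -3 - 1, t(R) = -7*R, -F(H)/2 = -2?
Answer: 3185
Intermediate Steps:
F(H) = 4 (F(H) = -2*(-2) = 4)
b = -4
C(Y, k) = -8 - 56*Y (C(Y, k) = 2*((-7*4)*Y - 4) = 2*(-28*Y - 4) = 2*(-4 - 28*Y) = -8 - 56*Y)
C(-40, 43) + (140 - 1*(-813)) = (-8 - 56*(-40)) + (140 - 1*(-813)) = (-8 + 2240) + (140 + 813) = 2232 + 953 = 3185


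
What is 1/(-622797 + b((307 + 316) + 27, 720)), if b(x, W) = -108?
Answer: -1/622905 ≈ -1.6054e-6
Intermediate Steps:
1/(-622797 + b((307 + 316) + 27, 720)) = 1/(-622797 - 108) = 1/(-622905) = -1/622905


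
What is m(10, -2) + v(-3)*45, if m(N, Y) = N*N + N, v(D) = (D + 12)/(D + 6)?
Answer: 245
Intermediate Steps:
v(D) = (12 + D)/(6 + D)
m(N, Y) = N + N² (m(N, Y) = N² + N = N + N²)
m(10, -2) + v(-3)*45 = 10*(1 + 10) + ((12 - 3)/(6 - 3))*45 = 10*11 + (9/3)*45 = 110 + ((⅓)*9)*45 = 110 + 3*45 = 110 + 135 = 245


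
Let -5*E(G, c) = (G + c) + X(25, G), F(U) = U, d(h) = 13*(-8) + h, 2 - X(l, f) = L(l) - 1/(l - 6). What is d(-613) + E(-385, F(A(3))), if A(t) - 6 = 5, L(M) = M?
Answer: -60573/95 ≈ -637.61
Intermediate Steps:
A(t) = 11 (A(t) = 6 + 5 = 11)
X(l, f) = 2 + 1/(-6 + l) - l (X(l, f) = 2 - (l - 1/(l - 6)) = 2 - (l - 1/(-6 + l)) = 2 + (1/(-6 + l) - l) = 2 + 1/(-6 + l) - l)
d(h) = -104 + h
E(G, c) = 436/95 - G/5 - c/5 (E(G, c) = -((G + c) + (-11 - 1*25² + 8*25)/(-6 + 25))/5 = -((G + c) + (-11 - 1*625 + 200)/19)/5 = -((G + c) + (-11 - 625 + 200)/19)/5 = -((G + c) + (1/19)*(-436))/5 = -((G + c) - 436/19)/5 = -(-436/19 + G + c)/5 = 436/95 - G/5 - c/5)
d(-613) + E(-385, F(A(3))) = (-104 - 613) + (436/95 - ⅕*(-385) - ⅕*11) = -717 + (436/95 + 77 - 11/5) = -717 + 7542/95 = -60573/95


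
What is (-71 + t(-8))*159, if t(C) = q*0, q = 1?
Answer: -11289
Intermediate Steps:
t(C) = 0 (t(C) = 1*0 = 0)
(-71 + t(-8))*159 = (-71 + 0)*159 = -71*159 = -11289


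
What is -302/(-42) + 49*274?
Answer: 282097/21 ≈ 13433.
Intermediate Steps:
-302/(-42) + 49*274 = -302*(-1/42) + 13426 = 151/21 + 13426 = 282097/21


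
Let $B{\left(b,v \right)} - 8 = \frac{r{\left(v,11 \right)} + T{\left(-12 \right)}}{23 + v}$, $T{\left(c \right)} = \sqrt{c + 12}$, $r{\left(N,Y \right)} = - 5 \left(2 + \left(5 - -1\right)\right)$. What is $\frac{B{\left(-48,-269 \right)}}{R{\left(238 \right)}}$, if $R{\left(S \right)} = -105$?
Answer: $- \frac{1004}{12915} \approx -0.077739$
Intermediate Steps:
$r{\left(N,Y \right)} = -40$ ($r{\left(N,Y \right)} = - 5 \left(2 + \left(5 + 1\right)\right) = - 5 \left(2 + 6\right) = \left(-5\right) 8 = -40$)
$T{\left(c \right)} = \sqrt{12 + c}$
$B{\left(b,v \right)} = 8 - \frac{40}{23 + v}$ ($B{\left(b,v \right)} = 8 + \frac{-40 + \sqrt{12 - 12}}{23 + v} = 8 + \frac{-40 + \sqrt{0}}{23 + v} = 8 + \frac{-40 + 0}{23 + v} = 8 - \frac{40}{23 + v}$)
$\frac{B{\left(-48,-269 \right)}}{R{\left(238 \right)}} = \frac{8 \frac{1}{23 - 269} \left(18 - 269\right)}{-105} = 8 \frac{1}{-246} \left(-251\right) \left(- \frac{1}{105}\right) = 8 \left(- \frac{1}{246}\right) \left(-251\right) \left(- \frac{1}{105}\right) = \frac{1004}{123} \left(- \frac{1}{105}\right) = - \frac{1004}{12915}$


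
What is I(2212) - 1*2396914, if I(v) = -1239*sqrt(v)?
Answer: -2396914 - 2478*sqrt(553) ≈ -2.4552e+6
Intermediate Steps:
I(2212) - 1*2396914 = -2478*sqrt(553) - 1*2396914 = -2478*sqrt(553) - 2396914 = -2396914 - 2478*sqrt(553)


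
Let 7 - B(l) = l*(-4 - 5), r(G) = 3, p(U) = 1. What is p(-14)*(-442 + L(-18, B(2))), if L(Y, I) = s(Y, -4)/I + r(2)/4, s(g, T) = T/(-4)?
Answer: -44121/100 ≈ -441.21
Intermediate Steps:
s(g, T) = -T/4 (s(g, T) = T*(-1/4) = -T/4)
B(l) = 7 + 9*l (B(l) = 7 - l*(-4 - 5) = 7 - l*(-9) = 7 - (-9)*l = 7 + 9*l)
L(Y, I) = 3/4 + 1/I (L(Y, I) = (-1/4*(-4))/I + 3/4 = 1/I + 3*(1/4) = 1/I + 3/4 = 3/4 + 1/I)
p(-14)*(-442 + L(-18, B(2))) = 1*(-442 + (3/4 + 1/(7 + 9*2))) = 1*(-442 + (3/4 + 1/(7 + 18))) = 1*(-442 + (3/4 + 1/25)) = 1*(-442 + 79/100) = 1*(-44121/100) = -44121/100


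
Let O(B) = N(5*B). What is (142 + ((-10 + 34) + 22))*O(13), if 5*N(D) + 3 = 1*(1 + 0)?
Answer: -376/5 ≈ -75.200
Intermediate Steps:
N(D) = -2/5 (N(D) = -3/5 + (1*(1 + 0))/5 = -3/5 + (1*1)/5 = -3/5 + (1/5)*1 = -3/5 + 1/5 = -2/5)
O(B) = -2/5
(142 + ((-10 + 34) + 22))*O(13) = (142 + ((-10 + 34) + 22))*(-2/5) = (142 + (24 + 22))*(-2/5) = (142 + 46)*(-2/5) = 188*(-2/5) = -376/5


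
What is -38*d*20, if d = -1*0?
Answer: 0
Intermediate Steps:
d = 0
-38*d*20 = -38*0*20 = 0*20 = 0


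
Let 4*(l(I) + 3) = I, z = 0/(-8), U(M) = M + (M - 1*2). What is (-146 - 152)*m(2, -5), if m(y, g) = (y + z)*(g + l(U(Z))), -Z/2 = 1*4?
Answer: 7450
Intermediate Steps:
Z = -8 (Z = -2*4 = -8)
U(M) = -2 + 2*M (U(M) = M + (M - 2) = M + (-2 + M) = -2 + 2*M)
z = 0 (z = 0*(-1/8) = 0)
l(I) = -3 + I/4
m(y, g) = y*(-15/2 + g) (m(y, g) = (y + 0)*(g + (-3 + (-2 + 2*(-8))/4)) = y*(g + (-3 + (-2 - 16)/4)) = y*(g + (-3 + (1/4)*(-18))) = y*(g + (-3 - 9/2)) = y*(g - 15/2) = y*(-15/2 + g))
(-146 - 152)*m(2, -5) = (-146 - 152)*((1/2)*2*(-15 + 2*(-5))) = -149*2*(-15 - 10) = -149*2*(-25) = -298*(-25) = 7450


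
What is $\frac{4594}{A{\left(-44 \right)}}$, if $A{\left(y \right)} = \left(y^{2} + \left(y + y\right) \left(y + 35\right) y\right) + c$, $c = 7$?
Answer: $- \frac{4594}{32905} \approx -0.13961$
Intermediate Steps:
$A{\left(y \right)} = 7 + y^{2} + 2 y^{2} \left(35 + y\right)$ ($A{\left(y \right)} = \left(y^{2} + \left(y + y\right) \left(y + 35\right) y\right) + 7 = \left(y^{2} + 2 y \left(35 + y\right) y\right) + 7 = \left(y^{2} + 2 y^{2} \left(35 + y\right)\right) + 7 = 7 + y^{2} + 2 y^{2} \left(35 + y\right)$)
$\frac{4594}{A{\left(-44 \right)}} = \frac{4594}{7 + 2 \left(-44\right)^{3} + 71 \left(-44\right)^{2}} = \frac{4594}{7 + 2 \left(-85184\right) + 71 \cdot 1936} = \frac{4594}{7 - 170368 + 137456} = \frac{4594}{-32905} = 4594 \left(- \frac{1}{32905}\right) = - \frac{4594}{32905}$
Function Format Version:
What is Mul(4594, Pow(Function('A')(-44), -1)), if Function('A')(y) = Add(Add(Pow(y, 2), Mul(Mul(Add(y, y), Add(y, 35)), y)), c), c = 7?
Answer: Rational(-4594, 32905) ≈ -0.13961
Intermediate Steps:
Function('A')(y) = Add(7, Pow(y, 2), Mul(2, Pow(y, 2), Add(35, y))) (Function('A')(y) = Add(Add(Pow(y, 2), Mul(Mul(Add(y, y), Add(y, 35)), y)), 7) = Add(Add(Pow(y, 2), Mul(Mul(Mul(2, y), Add(35, y)), y)), 7) = Add(Add(Pow(y, 2), Mul(Mul(2, y, Add(35, y)), y)), 7) = Add(Add(Pow(y, 2), Mul(2, Pow(y, 2), Add(35, y))), 7) = Add(7, Pow(y, 2), Mul(2, Pow(y, 2), Add(35, y))))
Mul(4594, Pow(Function('A')(-44), -1)) = Mul(4594, Pow(Add(7, Mul(2, Pow(-44, 3)), Mul(71, Pow(-44, 2))), -1)) = Mul(4594, Pow(Add(7, Mul(2, -85184), Mul(71, 1936)), -1)) = Mul(4594, Pow(Add(7, -170368, 137456), -1)) = Mul(4594, Pow(-32905, -1)) = Mul(4594, Rational(-1, 32905)) = Rational(-4594, 32905)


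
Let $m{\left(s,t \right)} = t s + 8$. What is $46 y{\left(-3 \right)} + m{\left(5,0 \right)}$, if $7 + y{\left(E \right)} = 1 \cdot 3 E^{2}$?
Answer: $928$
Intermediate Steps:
$m{\left(s,t \right)} = 8 + s t$ ($m{\left(s,t \right)} = s t + 8 = 8 + s t$)
$y{\left(E \right)} = -7 + 3 E^{2}$ ($y{\left(E \right)} = -7 + 1 \cdot 3 E^{2} = -7 + 3 E^{2}$)
$46 y{\left(-3 \right)} + m{\left(5,0 \right)} = 46 \left(-7 + 3 \left(-3\right)^{2}\right) + \left(8 + 5 \cdot 0\right) = 46 \left(-7 + 3 \cdot 9\right) + \left(8 + 0\right) = 46 \left(-7 + 27\right) + 8 = 46 \cdot 20 + 8 = 920 + 8 = 928$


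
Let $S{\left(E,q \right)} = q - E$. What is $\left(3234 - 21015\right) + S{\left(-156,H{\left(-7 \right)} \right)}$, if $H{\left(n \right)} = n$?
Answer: $-17632$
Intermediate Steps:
$\left(3234 - 21015\right) + S{\left(-156,H{\left(-7 \right)} \right)} = \left(3234 - 21015\right) - -149 = \left(3234 - 21015\right) + \left(-7 + 156\right) = -17781 + 149 = -17632$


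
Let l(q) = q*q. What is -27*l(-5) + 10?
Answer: -665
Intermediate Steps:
l(q) = q²
-27*l(-5) + 10 = -27*(-5)² + 10 = -27*25 + 10 = -675 + 10 = -665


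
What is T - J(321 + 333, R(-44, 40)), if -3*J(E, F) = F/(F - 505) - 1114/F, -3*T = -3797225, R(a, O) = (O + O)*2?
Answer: 20960641007/16560 ≈ 1.2657e+6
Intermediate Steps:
R(a, O) = 4*O (R(a, O) = (2*O)*2 = 4*O)
T = 3797225/3 (T = -1/3*(-3797225) = 3797225/3 ≈ 1.2657e+6)
J(E, F) = 1114/(3*F) - F/(3*(-505 + F)) (J(E, F) = -(F/(F - 505) - 1114/F)/3 = -(F/(-505 + F) - 1114/F)/3 = -(-1114/F + F/(-505 + F))/3 = 1114/(3*F) - F/(3*(-505 + F)))
T - J(321 + 333, R(-44, 40)) = 3797225/3 - (-562570 - (4*40)**2 + 1114*(4*40))/(3*(4*40)*(-505 + 4*40)) = 3797225/3 - (-562570 - 1*160**2 + 1114*160)/(3*160*(-505 + 160)) = 3797225/3 - (-562570 - 1*25600 + 178240)/(3*160*(-345)) = 3797225/3 - (-1)*(-562570 - 25600 + 178240)/(3*160*345) = 3797225/3 - (-1)*(-409930)/(3*160*345) = 3797225/3 - 1*40993/16560 = 3797225/3 - 40993/16560 = 20960641007/16560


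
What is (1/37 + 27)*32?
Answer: 32000/37 ≈ 864.87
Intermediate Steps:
(1/37 + 27)*32 = (1000/37)*32 = 32000/37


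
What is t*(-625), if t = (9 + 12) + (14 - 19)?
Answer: -10000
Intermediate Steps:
t = 16 (t = 21 - 5 = 16)
t*(-625) = 16*(-625) = -10000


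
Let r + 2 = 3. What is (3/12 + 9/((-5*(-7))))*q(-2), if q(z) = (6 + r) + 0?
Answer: 71/20 ≈ 3.5500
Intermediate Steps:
r = 1 (r = -2 + 3 = 1)
q(z) = 7 (q(z) = (6 + 1) + 0 = 7 + 0 = 7)
(3/12 + 9/((-5*(-7))))*q(-2) = (3/12 + 9/((-5*(-7))))*7 = (3*(1/12) + 9/35)*7 = (¼ + 9*(1/35))*7 = (¼ + 9/35)*7 = (71/140)*7 = 71/20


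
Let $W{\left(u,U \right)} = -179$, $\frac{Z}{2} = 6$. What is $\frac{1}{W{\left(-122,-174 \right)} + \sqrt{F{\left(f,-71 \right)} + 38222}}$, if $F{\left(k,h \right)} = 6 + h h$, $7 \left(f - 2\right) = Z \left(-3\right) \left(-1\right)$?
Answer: $\frac{179}{11228} + \frac{\sqrt{43269}}{11228} \approx 0.034468$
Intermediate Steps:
$Z = 12$ ($Z = 2 \cdot 6 = 12$)
$f = \frac{50}{7}$ ($f = 2 + \frac{12 \left(-3\right) \left(-1\right)}{7} = 2 + \frac{\left(-36\right) \left(-1\right)}{7} = 2 + \frac{1}{7} \cdot 36 = 2 + \frac{36}{7} = \frac{50}{7} \approx 7.1429$)
$F{\left(k,h \right)} = 6 + h^{2}$
$\frac{1}{W{\left(-122,-174 \right)} + \sqrt{F{\left(f,-71 \right)} + 38222}} = \frac{1}{-179 + \sqrt{\left(6 + \left(-71\right)^{2}\right) + 38222}} = \frac{1}{-179 + \sqrt{\left(6 + 5041\right) + 38222}} = \frac{1}{-179 + \sqrt{5047 + 38222}} = \frac{1}{-179 + \sqrt{43269}}$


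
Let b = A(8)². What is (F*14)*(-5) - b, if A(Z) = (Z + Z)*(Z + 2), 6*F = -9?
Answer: -25495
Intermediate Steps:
F = -3/2 (F = (⅙)*(-9) = -3/2 ≈ -1.5000)
A(Z) = 2*Z*(2 + Z) (A(Z) = (2*Z)*(2 + Z) = 2*Z*(2 + Z))
b = 25600 (b = (2*8*(2 + 8))² = (2*8*10)² = 160² = 25600)
(F*14)*(-5) - b = -3/2*14*(-5) - 1*25600 = -21*(-5) - 25600 = 105 - 25600 = -25495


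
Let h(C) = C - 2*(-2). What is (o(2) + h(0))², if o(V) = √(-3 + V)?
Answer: (4 + I)² ≈ 15.0 + 8.0*I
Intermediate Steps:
h(C) = 4 + C (h(C) = C + 4 = 4 + C)
(o(2) + h(0))² = (√(-3 + 2) + (4 + 0))² = (√(-1) + 4)² = (I + 4)² = (4 + I)²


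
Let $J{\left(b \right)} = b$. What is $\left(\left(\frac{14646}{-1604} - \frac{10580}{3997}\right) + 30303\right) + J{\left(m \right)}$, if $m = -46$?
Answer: $\frac{96953902467}{3205594} \approx 30245.0$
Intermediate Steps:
$\left(\left(\frac{14646}{-1604} - \frac{10580}{3997}\right) + 30303\right) + J{\left(m \right)} = \left(\left(\frac{14646}{-1604} - \frac{10580}{3997}\right) + 30303\right) - 46 = \left(\left(14646 \left(- \frac{1}{1604}\right) - \frac{10580}{3997}\right) + 30303\right) - 46 = \left(\left(- \frac{7323}{802} - \frac{10580}{3997}\right) + 30303\right) - 46 = \left(- \frac{37755191}{3205594} + 30303\right) - 46 = \frac{97101359791}{3205594} - 46 = \frac{96953902467}{3205594}$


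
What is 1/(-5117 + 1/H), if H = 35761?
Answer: -35761/182989036 ≈ -0.00019543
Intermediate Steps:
1/(-5117 + 1/H) = 1/(-5117 + 1/35761) = 1/(-182989036/35761) = -35761/182989036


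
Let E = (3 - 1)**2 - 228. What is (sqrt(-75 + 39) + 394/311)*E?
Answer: -88256/311 - 1344*I ≈ -283.78 - 1344.0*I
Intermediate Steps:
E = -224 (E = 2**2 - 228 = 4 - 228 = -224)
(sqrt(-75 + 39) + 394/311)*E = (sqrt(-75 + 39) + 394/311)*(-224) = (sqrt(-36) + 394*(1/311))*(-224) = (6*I + 394/311)*(-224) = (394/311 + 6*I)*(-224) = -88256/311 - 1344*I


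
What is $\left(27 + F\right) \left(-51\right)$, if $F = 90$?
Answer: $-5967$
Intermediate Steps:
$\left(27 + F\right) \left(-51\right) = \left(27 + 90\right) \left(-51\right) = 117 \left(-51\right) = -5967$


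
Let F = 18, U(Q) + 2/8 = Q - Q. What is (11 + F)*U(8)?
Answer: -29/4 ≈ -7.2500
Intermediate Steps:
U(Q) = -¼ (U(Q) = -¼ + (Q - Q) = -¼ + 0 = -¼)
(11 + F)*U(8) = (11 + 18)*(-¼) = 29*(-¼) = -29/4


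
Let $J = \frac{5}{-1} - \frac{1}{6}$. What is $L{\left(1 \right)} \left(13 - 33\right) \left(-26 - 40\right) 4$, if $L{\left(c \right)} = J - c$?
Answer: $-32560$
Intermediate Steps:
$J = - \frac{31}{6}$ ($J = 5 \left(-1\right) - \frac{1}{6} = -5 - \frac{1}{6} = - \frac{31}{6} \approx -5.1667$)
$L{\left(c \right)} = - \frac{31}{6} - c$
$L{\left(1 \right)} \left(13 - 33\right) \left(-26 - 40\right) 4 = \left(- \frac{31}{6} - 1\right) \left(13 - 33\right) \left(-26 - 40\right) 4 = \left(- \frac{31}{6} - 1\right) \left(\left(-20\right) \left(-66\right)\right) 4 = \left(- \frac{37}{6}\right) 1320 \cdot 4 = \left(-8140\right) 4 = -32560$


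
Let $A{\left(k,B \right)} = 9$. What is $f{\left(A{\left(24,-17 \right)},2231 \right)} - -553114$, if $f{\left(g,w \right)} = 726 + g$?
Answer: $553849$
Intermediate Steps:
$f{\left(A{\left(24,-17 \right)},2231 \right)} - -553114 = \left(726 + 9\right) - -553114 = 735 + 553114 = 553849$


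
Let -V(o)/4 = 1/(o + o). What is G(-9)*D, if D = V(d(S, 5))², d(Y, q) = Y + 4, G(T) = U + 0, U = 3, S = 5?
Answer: 4/27 ≈ 0.14815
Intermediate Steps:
G(T) = 3 (G(T) = 3 + 0 = 3)
d(Y, q) = 4 + Y
V(o) = -2/o (V(o) = -4/(o + o) = -4*1/(2*o) = -2/o)
D = 4/81 (D = (-2/(4 + 5))² = (-2/9)² = 4/81 ≈ 0.049383)
G(-9)*D = 3*(4/81) = 4/27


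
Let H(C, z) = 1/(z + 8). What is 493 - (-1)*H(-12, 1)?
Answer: 4438/9 ≈ 493.11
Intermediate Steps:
H(C, z) = 1/(8 + z)
493 - (-1)*H(-12, 1) = 493 - (-1)/(8 + 1) = 493 - (-1)/9 = 493 - 1*(-⅑) = 493 + ⅑ = 4438/9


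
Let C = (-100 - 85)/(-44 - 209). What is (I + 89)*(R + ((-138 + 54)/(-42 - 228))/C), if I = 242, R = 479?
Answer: 1321092827/8325 ≈ 1.5869e+5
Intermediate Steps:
C = 185/253 (C = -185/(-253) = -185*(-1/253) = 185/253 ≈ 0.73123)
(I + 89)*(R + ((-138 + 54)/(-42 - 228))/C) = (242 + 89)*(479 + ((-138 + 54)/(-42 - 228))/(185/253)) = 331*(479 - 84/(-270)*(253/185)) = 331*(479 - 84*(-1/270)*(253/185)) = 331*(479 + (14/45)*(253/185)) = 331*(479 + 3542/8325) = 331*(3991217/8325) = 1321092827/8325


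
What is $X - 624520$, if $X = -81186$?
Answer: $-705706$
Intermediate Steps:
$X - 624520 = -81186 - 624520 = -705706$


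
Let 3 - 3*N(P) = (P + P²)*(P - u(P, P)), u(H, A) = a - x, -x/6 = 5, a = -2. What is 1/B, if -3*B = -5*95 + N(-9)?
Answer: -1/138 ≈ -0.0072464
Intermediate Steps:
x = -30 (x = -6*5 = -30)
u(H, A) = 28 (u(H, A) = -2 - 1*(-30) = -2 + 30 = 28)
N(P) = 1 - (-28 + P)*(P + P²)/3 (N(P) = 1 - (P + P²)*(P - 1*28)/3 = 1 - (P + P²)*(P - 28)/3 = 1 - (P + P²)*(-28 + P)/3 = 1 - (-28 + P)*(P + P²)/3)
B = -138 (B = -(-5*95 + (1 + 9*(-9)² - ⅓*(-9)³ + (28/3)*(-9)))/3 = -(-475 + (1 + 9*81 - ⅓*(-729) - 84))/3 = -(-475 + (1 + 729 + 243 - 84))/3 = -(-475 + 889)/3 = -⅓*414 = -138)
1/B = 1/(-138) = -1/138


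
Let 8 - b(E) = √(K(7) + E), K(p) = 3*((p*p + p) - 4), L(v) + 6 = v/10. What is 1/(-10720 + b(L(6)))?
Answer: -53560/573733967 + √3765/573733967 ≈ -9.3246e-5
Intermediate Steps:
L(v) = -6 + v/10
K(p) = -12 + 3*p + 3*p² (K(p) = 3*((p² + p) - 4) = 3*((p + p²) - 4) = 3*(-4 + p + p²) = -12 + 3*p + 3*p²)
b(E) = 8 - √(156 + E) (b(E) = 8 - √((-12 + 3*7 + 3*7²) + E) = 8 - √((-12 + 21 + 3*49) + E) = 8 - √((-12 + 21 + 147) + E) = 8 - √(156 + E))
1/(-10720 + b(L(6))) = 1/(-10720 + (8 - √(156 + (-6 + (⅒)*6)))) = 1/(-10720 + (8 - √(156 + (-6 + ⅗)))) = 1/(-10720 + (8 - √(156 - 27/5))) = 1/(-10720 + (8 - √(753/5))) = 1/(-10720 + (8 - √3765/5)) = 1/(-10712 - √3765/5)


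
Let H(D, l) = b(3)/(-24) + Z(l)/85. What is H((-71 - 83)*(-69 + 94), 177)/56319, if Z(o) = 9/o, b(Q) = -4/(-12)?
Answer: -4799/20335664520 ≈ -2.3599e-7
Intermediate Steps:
b(Q) = ⅓ (b(Q) = -4*(-1/12) = ⅓)
H(D, l) = -1/72 + 9/(85*l) (H(D, l) = (⅓)/(-24) + (9/l)/85 = (⅓)*(-1/24) + (9/l)*(1/85) = -1/72 + 9/(85*l))
H((-71 - 83)*(-69 + 94), 177)/56319 = ((1/6120)*(648 - 85*177)/177)/56319 = ((1/6120)*(1/177)*(648 - 15045))*(1/56319) = ((1/6120)*(1/177)*(-14397))*(1/56319) = -4799/361080*1/56319 = -4799/20335664520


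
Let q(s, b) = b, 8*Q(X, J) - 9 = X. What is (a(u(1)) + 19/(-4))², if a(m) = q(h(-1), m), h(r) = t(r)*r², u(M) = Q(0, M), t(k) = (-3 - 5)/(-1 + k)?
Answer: 841/64 ≈ 13.141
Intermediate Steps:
t(k) = -8/(-1 + k)
Q(X, J) = 9/8 + X/8
u(M) = 9/8 (u(M) = 9/8 + (⅛)*0 = 9/8 + 0 = 9/8)
h(r) = -8*r²/(-1 + r) (h(r) = (-8/(-1 + r))*r² = -8*r²/(-1 + r))
a(m) = m
(a(u(1)) + 19/(-4))² = (9/8 + 19/(-4))² = (9/8 + 19*(-¼))² = (9/8 - 19/4)² = (-29/8)² = 841/64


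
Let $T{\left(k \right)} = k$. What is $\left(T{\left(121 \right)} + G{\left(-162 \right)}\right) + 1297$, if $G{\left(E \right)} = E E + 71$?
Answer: $27733$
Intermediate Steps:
$G{\left(E \right)} = 71 + E^{2}$ ($G{\left(E \right)} = E^{2} + 71 = 71 + E^{2}$)
$\left(T{\left(121 \right)} + G{\left(-162 \right)}\right) + 1297 = \left(121 + \left(71 + \left(-162\right)^{2}\right)\right) + 1297 = \left(121 + \left(71 + 26244\right)\right) + 1297 = \left(121 + 26315\right) + 1297 = 26436 + 1297 = 27733$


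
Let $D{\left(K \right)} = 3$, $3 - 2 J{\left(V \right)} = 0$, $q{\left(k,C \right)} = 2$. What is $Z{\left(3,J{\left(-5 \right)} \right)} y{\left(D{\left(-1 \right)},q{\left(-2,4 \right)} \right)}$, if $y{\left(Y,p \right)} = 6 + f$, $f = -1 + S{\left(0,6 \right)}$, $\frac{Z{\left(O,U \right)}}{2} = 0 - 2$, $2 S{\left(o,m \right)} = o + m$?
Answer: $-32$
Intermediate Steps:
$J{\left(V \right)} = \frac{3}{2}$ ($J{\left(V \right)} = \frac{3}{2} - 0 = \frac{3}{2} + 0 = \frac{3}{2}$)
$S{\left(o,m \right)} = \frac{m}{2} + \frac{o}{2}$ ($S{\left(o,m \right)} = \frac{o + m}{2} = \frac{m + o}{2} = \frac{m}{2} + \frac{o}{2}$)
$Z{\left(O,U \right)} = -4$ ($Z{\left(O,U \right)} = 2 \left(0 - 2\right) = 2 \left(-2\right) = -4$)
$f = 2$ ($f = -1 + \left(\frac{1}{2} \cdot 6 + \frac{1}{2} \cdot 0\right) = -1 + \left(3 + 0\right) = -1 + 3 = 2$)
$y{\left(Y,p \right)} = 8$ ($y{\left(Y,p \right)} = 6 + 2 = 8$)
$Z{\left(3,J{\left(-5 \right)} \right)} y{\left(D{\left(-1 \right)},q{\left(-2,4 \right)} \right)} = \left(-4\right) 8 = -32$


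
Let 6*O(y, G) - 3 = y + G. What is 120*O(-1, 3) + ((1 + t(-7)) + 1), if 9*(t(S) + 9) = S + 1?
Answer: 277/3 ≈ 92.333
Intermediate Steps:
t(S) = -80/9 + S/9 (t(S) = -9 + (S + 1)/9 = -9 + (1 + S)/9 = -9 + (⅑ + S/9) = -80/9 + S/9)
O(y, G) = ½ + G/6 + y/6 (O(y, G) = ½ + (y + G)/6 = ½ + (G + y)/6 = ½ + (G/6 + y/6) = ½ + G/6 + y/6)
120*O(-1, 3) + ((1 + t(-7)) + 1) = 120*(½ + (⅙)*3 + (⅙)*(-1)) + ((1 + (-80/9 + (⅑)*(-7))) + 1) = 120*(½ + ½ - ⅙) + ((1 + (-80/9 - 7/9)) + 1) = 120*(⅚) + ((1 - 29/3) + 1) = 100 + (-26/3 + 1) = 100 - 23/3 = 277/3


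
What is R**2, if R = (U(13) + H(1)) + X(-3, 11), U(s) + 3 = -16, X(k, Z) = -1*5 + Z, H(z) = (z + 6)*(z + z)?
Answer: 1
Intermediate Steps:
H(z) = 2*z*(6 + z) (H(z) = (6 + z)*(2*z) = 2*z*(6 + z))
X(k, Z) = -5 + Z
U(s) = -19 (U(s) = -3 - 16 = -19)
R = 1 (R = (-19 + 2*1*(6 + 1)) + (-5 + 11) = (-19 + 2*1*7) + 6 = (-19 + 14) + 6 = -5 + 6 = 1)
R**2 = 1**2 = 1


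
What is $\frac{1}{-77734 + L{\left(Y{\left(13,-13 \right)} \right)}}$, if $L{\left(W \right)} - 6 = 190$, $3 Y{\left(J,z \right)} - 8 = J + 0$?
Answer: $- \frac{1}{77538} \approx -1.2897 \cdot 10^{-5}$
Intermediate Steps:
$Y{\left(J,z \right)} = \frac{8}{3} + \frac{J}{3}$ ($Y{\left(J,z \right)} = \frac{8}{3} + \frac{J + 0}{3} = \frac{8}{3} + \frac{J}{3}$)
$L{\left(W \right)} = 196$ ($L{\left(W \right)} = 6 + 190 = 196$)
$\frac{1}{-77734 + L{\left(Y{\left(13,-13 \right)} \right)}} = \frac{1}{-77734 + 196} = \frac{1}{-77538} = - \frac{1}{77538}$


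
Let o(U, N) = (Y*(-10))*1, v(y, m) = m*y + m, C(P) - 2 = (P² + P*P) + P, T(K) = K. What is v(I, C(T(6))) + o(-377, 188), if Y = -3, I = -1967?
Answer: -157250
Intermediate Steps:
C(P) = 2 + P + 2*P² (C(P) = 2 + ((P² + P*P) + P) = 2 + ((P² + P²) + P) = 2 + (2*P² + P) = 2 + (P + 2*P²) = 2 + P + 2*P²)
v(y, m) = m + m*y
o(U, N) = 30 (o(U, N) = -3*(-10)*1 = 30*1 = 30)
v(I, C(T(6))) + o(-377, 188) = (2 + 6 + 2*6²)*(1 - 1967) + 30 = (2 + 6 + 2*36)*(-1966) + 30 = (2 + 6 + 72)*(-1966) + 30 = 80*(-1966) + 30 = -157280 + 30 = -157250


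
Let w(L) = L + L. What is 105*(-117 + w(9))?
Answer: -10395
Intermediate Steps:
w(L) = 2*L
105*(-117 + w(9)) = 105*(-117 + 2*9) = 105*(-117 + 18) = 105*(-99) = -10395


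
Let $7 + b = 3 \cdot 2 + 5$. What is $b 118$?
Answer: $472$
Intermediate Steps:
$b = 4$ ($b = -7 + \left(3 \cdot 2 + 5\right) = -7 + \left(6 + 5\right) = -7 + 11 = 4$)
$b 118 = 4 \cdot 118 = 472$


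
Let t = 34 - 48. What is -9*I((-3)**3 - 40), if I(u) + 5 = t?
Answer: 171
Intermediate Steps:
t = -14
I(u) = -19 (I(u) = -5 - 14 = -19)
-9*I((-3)**3 - 40) = -9*(-19) = 171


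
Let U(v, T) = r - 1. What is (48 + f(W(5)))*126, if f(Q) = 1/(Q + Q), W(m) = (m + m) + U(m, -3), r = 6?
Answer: 30261/5 ≈ 6052.2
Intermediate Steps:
U(v, T) = 5 (U(v, T) = 6 - 1 = 5)
W(m) = 5 + 2*m (W(m) = (m + m) + 5 = 2*m + 5 = 5 + 2*m)
f(Q) = 1/(2*Q)
(48 + f(W(5)))*126 = (48 + 1/(2*(5 + 2*5)))*126 = (48 + 1/(2*(5 + 10)))*126 = (48 + (1/2)/15)*126 = (48 + (1/2)*(1/15))*126 = (48 + 1/30)*126 = (1441/30)*126 = 30261/5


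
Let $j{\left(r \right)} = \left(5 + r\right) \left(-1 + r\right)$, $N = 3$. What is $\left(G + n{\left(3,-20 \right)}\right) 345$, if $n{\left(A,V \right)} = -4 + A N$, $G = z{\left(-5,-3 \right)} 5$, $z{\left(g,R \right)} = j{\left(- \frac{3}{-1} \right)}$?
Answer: $29325$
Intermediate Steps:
$j{\left(r \right)} = \left(-1 + r\right) \left(5 + r\right)$
$z{\left(g,R \right)} = 16$ ($z{\left(g,R \right)} = -5 + \left(- \frac{3}{-1}\right)^{2} + 4 \left(- \frac{3}{-1}\right) = -5 + \left(\left(-3\right) \left(-1\right)\right)^{2} + 4 \left(\left(-3\right) \left(-1\right)\right) = -5 + 3^{2} + 4 \cdot 3 = -5 + 9 + 12 = 16$)
$G = 80$ ($G = 16 \cdot 5 = 80$)
$n{\left(A,V \right)} = -4 + 3 A$ ($n{\left(A,V \right)} = -4 + A 3 = -4 + 3 A$)
$\left(G + n{\left(3,-20 \right)}\right) 345 = \left(80 + \left(-4 + 3 \cdot 3\right)\right) 345 = \left(80 + \left(-4 + 9\right)\right) 345 = \left(80 + 5\right) 345 = 85 \cdot 345 = 29325$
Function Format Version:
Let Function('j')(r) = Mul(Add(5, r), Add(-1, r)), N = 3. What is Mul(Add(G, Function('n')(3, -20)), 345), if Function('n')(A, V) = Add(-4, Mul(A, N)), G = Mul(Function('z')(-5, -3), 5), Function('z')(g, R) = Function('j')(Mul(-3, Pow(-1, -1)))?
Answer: 29325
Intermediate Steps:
Function('j')(r) = Mul(Add(-1, r), Add(5, r))
Function('z')(g, R) = 16 (Function('z')(g, R) = Add(-5, Pow(Mul(-3, Pow(-1, -1)), 2), Mul(4, Mul(-3, Pow(-1, -1)))) = Add(-5, Pow(Mul(-3, -1), 2), Mul(4, Mul(-3, -1))) = Add(-5, Pow(3, 2), Mul(4, 3)) = Add(-5, 9, 12) = 16)
G = 80 (G = Mul(16, 5) = 80)
Function('n')(A, V) = Add(-4, Mul(3, A)) (Function('n')(A, V) = Add(-4, Mul(A, 3)) = Add(-4, Mul(3, A)))
Mul(Add(G, Function('n')(3, -20)), 345) = Mul(Add(80, Add(-4, Mul(3, 3))), 345) = Mul(Add(80, Add(-4, 9)), 345) = Mul(Add(80, 5), 345) = Mul(85, 345) = 29325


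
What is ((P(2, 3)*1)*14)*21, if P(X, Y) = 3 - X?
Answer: 294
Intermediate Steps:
((P(2, 3)*1)*14)*21 = (((3 - 1*2)*1)*14)*21 = (((3 - 2)*1)*14)*21 = ((1*1)*14)*21 = (1*14)*21 = 14*21 = 294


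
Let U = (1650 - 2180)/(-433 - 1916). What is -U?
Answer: -530/2349 ≈ -0.22563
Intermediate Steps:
U = 530/2349 (U = -530/(-2349) = -530*(-1/2349) = 530/2349 ≈ 0.22563)
-U = -1*530/2349 = -530/2349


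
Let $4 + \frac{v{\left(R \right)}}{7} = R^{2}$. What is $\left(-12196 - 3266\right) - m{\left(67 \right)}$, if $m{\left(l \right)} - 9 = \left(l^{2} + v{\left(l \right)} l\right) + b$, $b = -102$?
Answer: $-2123323$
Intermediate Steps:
$v{\left(R \right)} = -28 + 7 R^{2}$
$m{\left(l \right)} = -93 + l^{2} + l \left(-28 + 7 l^{2}\right)$ ($m{\left(l \right)} = 9 - \left(102 - l^{2} - \left(-28 + 7 l^{2}\right) l\right) = 9 - \left(102 - l^{2} - l \left(-28 + 7 l^{2}\right)\right) = 9 + \left(-102 + l^{2} + l \left(-28 + 7 l^{2}\right)\right) = -93 + l^{2} + l \left(-28 + 7 l^{2}\right)$)
$\left(-12196 - 3266\right) - m{\left(67 \right)} = \left(-12196 - 3266\right) - \left(-93 + 67^{2} + 7 \cdot 67 \left(-4 + 67^{2}\right)\right) = \left(-12196 - 3266\right) - \left(-93 + 4489 + 7 \cdot 67 \left(-4 + 4489\right)\right) = -15462 - \left(-93 + 4489 + 7 \cdot 67 \cdot 4485\right) = -15462 - \left(-93 + 4489 + 2103465\right) = -15462 - 2107861 = -2123323$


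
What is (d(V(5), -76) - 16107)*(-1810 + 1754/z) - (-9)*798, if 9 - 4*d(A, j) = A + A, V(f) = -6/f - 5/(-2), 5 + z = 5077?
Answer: 369652259901/12680 ≈ 2.9152e+7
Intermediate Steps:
z = 5072 (z = -5 + 5077 = 5072)
V(f) = 5/2 - 6/f (V(f) = -6/f - 5*(-½) = -6/f + 5/2 = 5/2 - 6/f)
d(A, j) = 9/4 - A/2 (d(A, j) = 9/4 - (A + A)/4 = 9/4 - A/2)
(d(V(5), -76) - 16107)*(-1810 + 1754/z) - (-9)*798 = ((9/4 - (5/2 - 6/5)/2) - 16107)*(-1810 + 1754/5072) - (-9)*798 = ((9/4 - (5/2 - 6*⅕)/2) - 16107)*(-1810 + 1754*(1/5072)) - 1*(-7182) = ((9/4 - (5/2 - 6/5)/2) - 16107)*(-1810 + 877/2536) + 7182 = ((9/4 - ½*13/10) - 16107)*(-4589283/2536) + 7182 = ((9/4 - 13/20) - 16107)*(-4589283/2536) + 7182 = (8/5 - 16107)*(-4589283/2536) + 7182 = -80527/5*(-4589283/2536) + 7182 = 369561192141/12680 + 7182 = 369652259901/12680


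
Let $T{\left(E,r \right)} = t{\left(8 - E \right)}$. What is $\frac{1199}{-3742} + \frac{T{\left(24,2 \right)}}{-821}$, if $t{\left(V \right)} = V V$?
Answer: $- \frac{1942331}{3072182} \approx -0.63223$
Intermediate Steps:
$t{\left(V \right)} = V^{2}$
$T{\left(E,r \right)} = \left(8 - E\right)^{2}$
$\frac{1199}{-3742} + \frac{T{\left(24,2 \right)}}{-821} = \frac{1199}{-3742} + \frac{\left(-8 + 24\right)^{2}}{-821} = 1199 \left(- \frac{1}{3742}\right) + 16^{2} \left(- \frac{1}{821}\right) = - \frac{1199}{3742} + 256 \left(- \frac{1}{821}\right) = - \frac{1199}{3742} - \frac{256}{821} = - \frac{1942331}{3072182}$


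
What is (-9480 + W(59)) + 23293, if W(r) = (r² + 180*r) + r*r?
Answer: 31395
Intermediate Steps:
W(r) = 2*r² + 180*r (W(r) = (r² + 180*r) + r² = 2*r² + 180*r)
(-9480 + W(59)) + 23293 = (-9480 + 2*59*(90 + 59)) + 23293 = (-9480 + 2*59*149) + 23293 = (-9480 + 17582) + 23293 = 8102 + 23293 = 31395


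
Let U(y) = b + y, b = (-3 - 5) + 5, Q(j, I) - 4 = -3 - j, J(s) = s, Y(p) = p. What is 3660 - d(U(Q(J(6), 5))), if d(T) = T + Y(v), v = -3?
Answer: 3671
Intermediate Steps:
Q(j, I) = 1 - j (Q(j, I) = 4 + (-3 - j) = 1 - j)
b = -3 (b = -8 + 5 = -3)
U(y) = -3 + y
d(T) = -3 + T (d(T) = T - 3 = -3 + T)
3660 - d(U(Q(J(6), 5))) = 3660 - (-3 + (-3 + (1 - 1*6))) = 3660 - (-3 + (-3 + (1 - 6))) = 3660 - (-3 + (-3 - 5)) = 3660 - (-3 - 8) = 3660 - 1*(-11) = 3660 + 11 = 3671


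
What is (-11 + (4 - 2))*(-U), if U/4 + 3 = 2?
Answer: -36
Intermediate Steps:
U = -4 (U = -12 + 4*2 = -12 + 8 = -4)
(-11 + (4 - 2))*(-U) = (-11 + (4 - 2))*(-1*(-4)) = (-11 + 2)*4 = -9*4 = -36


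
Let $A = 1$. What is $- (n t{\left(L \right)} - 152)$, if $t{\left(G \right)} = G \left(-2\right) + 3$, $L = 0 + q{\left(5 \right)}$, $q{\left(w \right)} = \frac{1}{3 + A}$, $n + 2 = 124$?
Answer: $-153$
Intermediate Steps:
$n = 122$ ($n = -2 + 124 = 122$)
$q{\left(w \right)} = \frac{1}{4}$ ($q{\left(w \right)} = \frac{1}{3 + 1} = \frac{1}{4}$)
$L = \frac{1}{4}$ ($L = 0 + \frac{1}{4} = \frac{1}{4} \approx 0.25$)
$t{\left(G \right)} = 3 - 2 G$ ($t{\left(G \right)} = - 2 G + 3 = 3 - 2 G$)
$- (n t{\left(L \right)} - 152) = - (122 \left(3 - \frac{1}{2}\right) - 152) = - (122 \cdot \frac{5}{2} - 152) = - (305 - 152) = \left(-1\right) 153 = -153$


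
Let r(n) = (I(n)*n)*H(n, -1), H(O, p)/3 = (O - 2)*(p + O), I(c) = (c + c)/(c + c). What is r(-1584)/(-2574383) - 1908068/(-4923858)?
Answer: 482159622212582/103900789587 ≈ 4640.6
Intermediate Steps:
I(c) = 1 (I(c) = (2*c)/((2*c)) = (2*c)*(1/(2*c)) = 1)
H(O, p) = 3*(-2 + O)*(O + p) (H(O, p) = 3*((O - 2)*(p + O)) = 3*((-2 + O)*(O + p)) = 3*(-2 + O)*(O + p))
r(n) = n*(6 - 9*n + 3*n²) (r(n) = (1*n)*(-6*n - 6*(-1) + 3*n² + 3*n*(-1)) = n*(-6*n + 6 + 3*n² - 3*n) = n*(6 - 9*n + 3*n²))
r(-1584)/(-2574383) - 1908068/(-4923858) = (3*(-1584)*(2 + (-1584)² - 3*(-1584)))/(-2574383) - 1908068/(-4923858) = (3*(-1584)*(2 + 2509056 + 4752))*(-1/2574383) - 1908068*(-1/4923858) = (3*(-1584)*2513810)*(-1/2574383) + 954034/2461929 = -11945625120*(-1/2574383) + 954034/2461929 = 195829920/42203 + 954034/2461929 = 482159622212582/103900789587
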